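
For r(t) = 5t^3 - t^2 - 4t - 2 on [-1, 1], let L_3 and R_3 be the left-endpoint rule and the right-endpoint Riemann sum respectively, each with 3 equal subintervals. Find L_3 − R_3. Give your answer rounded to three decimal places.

-1.333

L_3 ≈ -5.48148.
R_3 ≈ -4.14815.
L_3 − R_3 ≈ -1.333.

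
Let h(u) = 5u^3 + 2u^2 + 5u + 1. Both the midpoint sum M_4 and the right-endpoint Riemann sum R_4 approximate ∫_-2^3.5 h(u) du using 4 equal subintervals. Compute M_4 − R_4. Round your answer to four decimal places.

-239.5776

M_4 ≈ 216.138184.
R_4 ≈ 455.715820.
M_4 − R_4 ≈ -239.5776.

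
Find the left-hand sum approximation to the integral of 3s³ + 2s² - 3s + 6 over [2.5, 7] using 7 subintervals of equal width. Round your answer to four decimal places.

1627.6224

Δs = (7 − 2.5)/7 = 9/14.
Left endpoints: 2.5, 22/7, 53/14, 31/7, 71/14, 40/7, 89/14.
f(2.5) = 57.875, f(22/7) = 37544/343, f(53/14) = 510583/2744, f(31/7) = 100328/343, f(71/14) = 1189597/2744, f(40/7) = 210578/343, f(89/14) = 2300827/2744.
Sum = Δs · [f(2.5) + f(22/7) + f(53/14) + ...].
Sum ≈ 1627.6224.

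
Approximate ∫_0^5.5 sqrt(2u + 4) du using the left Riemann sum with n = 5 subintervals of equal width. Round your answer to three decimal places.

15.644

Δu = (5.5 − 0)/5 = 1.1.
Left endpoints: 0, 1.1, 2.2, 3.3, 4.4.
f(0) ≈ 2.000, f(1.1) ≈ 2.490, f(2.2) ≈ 2.898, f(3.3) ≈ 3.256, f(4.4) ≈ 3.578.
Sum = Δu · [f(0) + f(1.1) + f(2.2) + f(3.3) + f(4.4)].
Sum ≈ 15.644.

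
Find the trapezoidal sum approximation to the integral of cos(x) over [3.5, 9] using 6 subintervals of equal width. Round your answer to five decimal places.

Δx = (9 − 3.5)/6 = 11/12.
f(3.5) ≈ -0.93646, f(53/12) ≈ -0.29143, f(16/3) ≈ 0.58180, f(6.25) ≈ 0.99945, f(43/6) ≈ 0.63446, f(97/12) ≈ -0.22735, f(9) ≈ -0.91113.
T_6 = (Δx/2)·[f(x_0) + 2f(x_1) + ... + 2f(x_{5}) + f(x_6)].
Sum ≈ 0.70872.

0.70872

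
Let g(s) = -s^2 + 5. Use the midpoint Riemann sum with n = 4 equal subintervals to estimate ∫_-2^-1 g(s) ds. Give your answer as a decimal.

Δs = (-1 − (-2))/4 = 0.25.
Midpoints: -1.875, -1.625, -1.375, -1.125.
g(-1.875) = 1.484375, g(-1.625) = 2.359375, g(-1.375) = 3.109375, g(-1.125) = 3.734375.
Sum = Δs · [g(-1.875) + g(-1.625) + g(-1.375) + g(-1.125)].
Sum = 2.671875.

2.671875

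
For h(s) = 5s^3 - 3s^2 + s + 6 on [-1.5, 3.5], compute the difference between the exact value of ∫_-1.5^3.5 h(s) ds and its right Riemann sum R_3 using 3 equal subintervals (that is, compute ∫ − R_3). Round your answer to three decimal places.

Exact integral: ∫_-1.5^3.5 h(s) ds = 170.
R_3 ≈ 369.65278.
Error ≈ 170 − 369.65278 ≈ -199.653.

-199.653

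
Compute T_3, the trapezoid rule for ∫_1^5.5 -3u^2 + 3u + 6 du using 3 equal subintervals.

Δu = (5.5 − 1)/3 = 1.5.
f(1) = 6, f(2.5) = -5.25, f(4) = -30, f(5.5) = -68.25.
T_3 = (Δu/2)·[f(u_0) + 2f(u_1) + 2f(u_2) + f(u_3)].
Sum = -99.5625.

-99.5625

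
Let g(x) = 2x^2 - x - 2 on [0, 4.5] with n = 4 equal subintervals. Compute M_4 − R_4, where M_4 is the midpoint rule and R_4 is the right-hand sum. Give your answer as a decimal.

M_4 = 40.67578125.
R_4 = 63.7734375.
M_4 − R_4 = -23.09765625.

-23.09765625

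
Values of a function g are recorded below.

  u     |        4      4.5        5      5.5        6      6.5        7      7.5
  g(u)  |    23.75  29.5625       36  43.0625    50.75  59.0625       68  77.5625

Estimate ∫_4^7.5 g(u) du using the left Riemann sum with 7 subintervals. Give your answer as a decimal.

Δu = 0.5.
Sum = 0.5·[23.75 + 29.5625 + 36 + 43.0625 + 50.75 + 59.0625 + 68] = 155.09375.

155.09375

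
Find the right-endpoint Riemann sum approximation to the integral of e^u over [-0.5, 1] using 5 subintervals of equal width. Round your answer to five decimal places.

2.44433

Δu = (1 − (-0.5))/5 = 0.3.
Right endpoints: -0.2, 0.1, 0.4, 0.7, 1.
f(-0.2) ≈ 0.81873, f(0.1) ≈ 1.10517, f(0.4) ≈ 1.49182, f(0.7) ≈ 2.01375, f(1) ≈ 2.71828.
Sum = Δu · [f(-0.2) + f(0.1) + f(0.4) + f(0.7) + f(1)].
Sum ≈ 2.44433.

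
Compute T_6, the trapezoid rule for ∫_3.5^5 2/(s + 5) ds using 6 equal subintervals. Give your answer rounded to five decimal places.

0.32508

Δs = (5 − 3.5)/6 = 0.25.
f(3.5) = 4/17, f(3.75) = 8/35, f(4) = 2/9, f(4.25) = 8/37, f(4.5) = 4/19, f(4.75) = 8/39, f(5) = 0.2.
T_6 = (Δs/2)·[f(s_0) + 2f(s_1) + ... + 2f(s_{5}) + f(s_6)].
Sum ≈ 0.32508.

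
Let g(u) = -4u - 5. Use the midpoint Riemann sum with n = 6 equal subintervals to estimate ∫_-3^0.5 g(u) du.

0

Δu = (0.5 − (-3))/6 = 7/12.
Midpoints: -65/24, -2.125, -37/24, -23/24, -0.375, 5/24.
g(-65/24) = 35/6, g(-2.125) = 3.5, g(-37/24) = 7/6, g(-23/24) = -7/6, g(-0.375) = -3.5, g(5/24) = -35/6.
Sum = Δu · [g(-65/24) + g(-2.125) + g(-37/24) + ...].
Sum = 0.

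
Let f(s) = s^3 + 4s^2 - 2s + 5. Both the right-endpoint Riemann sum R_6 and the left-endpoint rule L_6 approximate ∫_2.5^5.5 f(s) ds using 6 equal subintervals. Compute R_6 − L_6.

120.375

R_6 = 473.1875.
L_6 = 352.8125.
R_6 − L_6 = 120.375.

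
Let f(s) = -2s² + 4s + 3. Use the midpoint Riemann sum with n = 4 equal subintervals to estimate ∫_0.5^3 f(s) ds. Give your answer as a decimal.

Δs = (3 − 0.5)/4 = 0.625.
Midpoints: 0.8125, 1.4375, 2.0625, 2.6875.
f(0.8125) = 4.9296875, f(1.4375) = 4.6171875, f(2.0625) = 2.7421875, f(2.6875) = -0.6953125.
Sum = Δs · [f(0.8125) + f(1.4375) + f(2.0625) + f(2.6875)].
Sum = 7.24609375.

7.24609375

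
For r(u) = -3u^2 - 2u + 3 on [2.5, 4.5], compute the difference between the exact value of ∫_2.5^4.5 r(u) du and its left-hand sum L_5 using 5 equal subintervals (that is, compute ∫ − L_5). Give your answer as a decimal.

Exact integral: ∫_2.5^4.5 r(u) du = -83.5.
L_5 = -74.46.
Error = -83.5 − (-74.46) = -9.04.

-9.04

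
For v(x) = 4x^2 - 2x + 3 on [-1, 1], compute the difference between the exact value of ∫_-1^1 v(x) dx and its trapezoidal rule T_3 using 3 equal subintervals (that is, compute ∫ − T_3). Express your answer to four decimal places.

Exact integral: ∫_-1^1 v(x) dx ≈ 8.666667.
T_3 ≈ 9.259259.
Error ≈ 8.666667 − 9.259259 ≈ -0.5926.

-0.5926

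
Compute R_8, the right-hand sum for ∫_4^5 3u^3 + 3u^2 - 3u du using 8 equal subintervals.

Δu = (5 − 4)/8 = 0.125.
Right endpoints: 4.125, 4.25, 4.375, 4.5, 4.625, 4.75, 4.875, 5.
f(4.125) = 127611/512, f(4.25) = 271.734375, f(4.375) = 151305/512, f(4.5) = 320.625, f(4.625) = 177711/512, f(4.75) = 374.953125, f(4.875) = 206973/512, f(5) = 435.
Sum = Δu · [f(4.125) + f(4.25) + f(4.375) + ...].
Sum = 337.30078125.

337.30078125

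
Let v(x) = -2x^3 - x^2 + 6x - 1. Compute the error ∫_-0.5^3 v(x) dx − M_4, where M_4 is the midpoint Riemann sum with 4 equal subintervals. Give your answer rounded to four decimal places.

Exact integral: ∫_-0.5^3 v(x) dx ≈ -26.760417.
M_4 ≈ -24.862305.
Error ≈ -26.760417 − (-24.862305) ≈ -1.8981.

-1.8981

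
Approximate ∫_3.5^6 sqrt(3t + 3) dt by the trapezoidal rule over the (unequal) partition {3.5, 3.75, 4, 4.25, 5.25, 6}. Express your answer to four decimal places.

10.3590

Subinterval widths: 0.25, 0.25, 0.25, 1, 0.75.
f(3.5) ≈ 3.6742, f(3.75) ≈ 3.7749, f(4) ≈ 3.8730, f(4.25) ≈ 3.9686, f(5.25) ≈ 4.3301, f(6) ≈ 4.5826.
On each subinterval the trapezoid contributes (Δt_i/2)·[f(t_{i-1}) + f(t_i)].
Sum ≈ 10.3590.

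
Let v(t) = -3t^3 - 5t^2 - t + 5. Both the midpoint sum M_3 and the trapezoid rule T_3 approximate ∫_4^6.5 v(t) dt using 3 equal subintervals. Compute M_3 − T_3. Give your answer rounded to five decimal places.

22.67795

M_3 ≈ -1490.9042245.
T_3 ≈ -1513.5821759.
M_3 − T_3 ≈ 22.67795.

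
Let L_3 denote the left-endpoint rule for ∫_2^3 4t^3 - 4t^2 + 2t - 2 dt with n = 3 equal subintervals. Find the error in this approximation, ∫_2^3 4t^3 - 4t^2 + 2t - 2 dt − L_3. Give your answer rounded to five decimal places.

Exact integral: ∫_2^3 f(t) dt ≈ 42.6666667.
L_3 ≈ 33.4814815.
Error ≈ 42.6666667 − 33.4814815 ≈ 9.18519.

9.18519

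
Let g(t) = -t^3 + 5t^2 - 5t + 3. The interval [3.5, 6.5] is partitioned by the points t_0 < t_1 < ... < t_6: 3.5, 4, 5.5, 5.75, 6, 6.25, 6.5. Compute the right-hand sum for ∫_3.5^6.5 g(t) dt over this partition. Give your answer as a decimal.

Subinterval widths: 0.5, 1.5, 0.25, 0.25, 0.25, 0.25.
Right endpoints: 4, 5.5, 5.75, 6, 6.25, 6.5.
g(4) = -1, g(5.5) = -39.625, g(5.75) = -50.546875, g(6) = -63, g(6.25) = -77.078125, g(6.5) = -92.875.
Sum = Σ Δt_i · g(t_i).
Sum = -130.8125.

-130.8125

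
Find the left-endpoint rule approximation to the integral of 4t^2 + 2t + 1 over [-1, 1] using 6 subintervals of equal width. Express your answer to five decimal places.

Δt = (1 − (-1))/6 = 1/3.
Left endpoints: -1, -2/3, -1/3, 0, 1/3, 2/3.
f(-1) = 3, f(-2/3) = 13/9, f(-1/3) = 7/9, f(0) = 1, f(1/3) = 19/9, f(2/3) = 37/9.
Sum = Δt · [f(-1) + f(-2/3) + f(-1/3) + ...].
Sum ≈ 4.14815.

4.14815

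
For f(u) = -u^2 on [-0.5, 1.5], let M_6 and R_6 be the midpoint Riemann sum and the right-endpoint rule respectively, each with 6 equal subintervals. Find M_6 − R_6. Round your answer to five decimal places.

M_6 ≈ -1.1481481.
R_6 ≈ -1.5370370.
M_6 − R_6 ≈ 0.38889.

0.38889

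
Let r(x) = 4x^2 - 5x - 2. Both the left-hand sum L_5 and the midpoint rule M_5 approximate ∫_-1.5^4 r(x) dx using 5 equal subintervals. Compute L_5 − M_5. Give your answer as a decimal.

L_5 = 33.77.
M_5 = 42.24.
L_5 − M_5 = -8.47.

-8.47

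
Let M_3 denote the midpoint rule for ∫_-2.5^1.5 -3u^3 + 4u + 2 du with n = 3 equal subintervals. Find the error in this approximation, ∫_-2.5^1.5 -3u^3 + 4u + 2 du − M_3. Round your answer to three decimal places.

Exact integral: ∫_-2.5^1.5 f(u) du = 25.5.
M_3 ≈ 22.83333.
Error ≈ 25.5 − 22.83333 ≈ 2.667.

2.667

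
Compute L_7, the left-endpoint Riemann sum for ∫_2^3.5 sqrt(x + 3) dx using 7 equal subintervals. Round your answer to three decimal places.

3.561

Δx = (3.5 − 2)/7 = 3/14.
Left endpoints: 2, 31/14, 17/7, 37/14, 20/7, 43/14, 23/7.
f(2) ≈ 2.236, f(31/14) ≈ 2.283, f(17/7) ≈ 2.330, f(37/14) ≈ 2.375, f(20/7) ≈ 2.420, f(43/14) ≈ 2.464, f(23/7) ≈ 2.507.
Sum = Δx · [f(2) + f(31/14) + f(17/7) + ...].
Sum ≈ 3.561.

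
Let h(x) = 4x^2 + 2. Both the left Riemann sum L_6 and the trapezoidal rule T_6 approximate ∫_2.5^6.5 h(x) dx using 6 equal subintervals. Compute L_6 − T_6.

-48

L_6 ≈ 306.5185185.
T_6 ≈ 354.5185185.
L_6 − T_6 = -48.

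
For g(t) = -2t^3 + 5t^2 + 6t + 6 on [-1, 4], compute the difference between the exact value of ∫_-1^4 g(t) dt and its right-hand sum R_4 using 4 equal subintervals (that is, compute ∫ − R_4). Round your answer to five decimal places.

20.83333

Exact integral: ∫_-1^4 g(t) dt ≈ 55.8333333.
R_4 = 35.
Error ≈ 55.8333333 − 35 ≈ 20.83333.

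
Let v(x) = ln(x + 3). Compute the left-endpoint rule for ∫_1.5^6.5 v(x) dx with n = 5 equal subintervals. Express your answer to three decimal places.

Δx = (6.5 − 1.5)/5 = 1.
Left endpoints: 1.5, 2.5, 3.5, 4.5, 5.5.
v(1.5) ≈ 1.504, v(2.5) ≈ 1.705, v(3.5) ≈ 1.872, v(4.5) ≈ 2.015, v(5.5) ≈ 2.140.
Sum = Δx · [v(1.5) + v(2.5) + v(3.5) + v(4.5) + v(5.5)].
Sum ≈ 9.236.

9.236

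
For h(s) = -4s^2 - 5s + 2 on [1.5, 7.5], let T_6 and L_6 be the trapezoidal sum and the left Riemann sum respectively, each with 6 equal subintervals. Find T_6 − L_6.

T_6 = -685.
L_6 = -562.
T_6 − L_6 = -123.

-123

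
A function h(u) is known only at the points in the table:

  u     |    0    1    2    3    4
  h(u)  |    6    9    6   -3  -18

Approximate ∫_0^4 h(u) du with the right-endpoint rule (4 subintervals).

Δu = 1.
Sum = 1·[9 + 6 + (-3) + (-18)] = -6.

-6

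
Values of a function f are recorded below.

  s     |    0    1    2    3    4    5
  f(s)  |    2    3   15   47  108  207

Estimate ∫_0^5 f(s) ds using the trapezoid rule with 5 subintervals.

Δs = 1.
T_5 = (1/2)·[2 + 2·3 + 2·15 + 2·47 + 2·108 + 207] = 277.5.

277.5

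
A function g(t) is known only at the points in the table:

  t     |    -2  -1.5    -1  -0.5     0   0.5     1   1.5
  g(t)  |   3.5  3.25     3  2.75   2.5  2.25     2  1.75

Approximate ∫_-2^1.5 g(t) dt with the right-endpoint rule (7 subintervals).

8.75

Δt = 0.5.
Sum = 0.5·[3.25 + 3 + 2.75 + 2.5 + 2.25 + 2 + 1.75] = 8.75.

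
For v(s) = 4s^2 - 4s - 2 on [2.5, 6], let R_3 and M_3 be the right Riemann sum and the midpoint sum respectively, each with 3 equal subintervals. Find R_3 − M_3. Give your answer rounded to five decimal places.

66.01389

R_3 ≈ 265.0925926.
M_3 ≈ 199.0787037.
R_3 − M_3 ≈ 66.01389.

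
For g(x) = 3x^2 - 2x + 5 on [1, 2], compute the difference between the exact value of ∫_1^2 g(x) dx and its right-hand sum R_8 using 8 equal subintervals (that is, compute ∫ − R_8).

Exact integral: ∫_1^2 g(x) dx = 9.
R_8 = 9.4453125.
Error = 9 − 9.4453125 = -0.4453125.

-0.4453125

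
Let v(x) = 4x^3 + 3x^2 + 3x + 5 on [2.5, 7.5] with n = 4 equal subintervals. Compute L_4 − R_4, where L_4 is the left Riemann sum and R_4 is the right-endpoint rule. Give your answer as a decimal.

-2237.5

L_4 = 2594.53125.
R_4 = 4832.03125.
L_4 − R_4 = -2237.5.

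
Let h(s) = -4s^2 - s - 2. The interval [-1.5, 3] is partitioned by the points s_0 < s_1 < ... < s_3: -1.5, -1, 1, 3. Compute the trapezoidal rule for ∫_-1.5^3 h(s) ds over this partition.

Subinterval widths: 0.5, 2, 2.
h(-1.5) = -9.5, h(-1) = -5, h(1) = -7, h(3) = -41.
On each subinterval the trapezoid contributes (Δs_i/2)·[h(s_{i-1}) + h(s_i)].
Sum = -63.625.

-63.625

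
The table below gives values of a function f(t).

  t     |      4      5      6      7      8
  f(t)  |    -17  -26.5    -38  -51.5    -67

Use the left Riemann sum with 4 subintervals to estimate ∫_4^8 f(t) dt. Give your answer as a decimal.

-133

Δt = 1.
Sum = 1·[(-17) + (-26.5) + (-38) + (-51.5)] = -133.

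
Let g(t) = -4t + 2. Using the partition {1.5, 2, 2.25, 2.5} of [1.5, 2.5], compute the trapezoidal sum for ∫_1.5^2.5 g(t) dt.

-6

Subinterval widths: 0.5, 0.25, 0.25.
g(1.5) = -4, g(2) = -6, g(2.25) = -7, g(2.5) = -8.
On each subinterval the trapezoid contributes (Δt_i/2)·[g(t_{i-1}) + g(t_i)].
Sum = -6.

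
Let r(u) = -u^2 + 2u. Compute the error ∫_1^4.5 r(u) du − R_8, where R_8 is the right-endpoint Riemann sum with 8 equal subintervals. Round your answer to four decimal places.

Exact integral: ∫_1^4.5 r(u) du ≈ -10.791667.
R_8 ≈ -13.583008.
Error ≈ -10.791667 − (-13.583008) ≈ 2.7913.

2.7913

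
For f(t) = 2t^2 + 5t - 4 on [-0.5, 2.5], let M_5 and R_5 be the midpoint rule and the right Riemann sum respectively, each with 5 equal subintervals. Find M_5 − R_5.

M_5 = 13.32.
R_5 = 21.96.
M_5 − R_5 = -8.64.

-8.64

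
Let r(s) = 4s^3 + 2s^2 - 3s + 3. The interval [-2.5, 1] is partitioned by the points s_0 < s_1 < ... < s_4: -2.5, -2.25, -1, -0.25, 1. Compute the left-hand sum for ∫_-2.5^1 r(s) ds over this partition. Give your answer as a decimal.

Subinterval widths: 0.25, 1.25, 0.75, 1.25.
Left endpoints: -2.5, -2.25, -1, -0.25.
r(-2.5) = -39.5, r(-2.25) = -25.6875, r(-1) = 4, r(-0.25) = 3.8125.
Sum = Σ Δs_i · r(s_i).
Sum = -34.21875.

-34.21875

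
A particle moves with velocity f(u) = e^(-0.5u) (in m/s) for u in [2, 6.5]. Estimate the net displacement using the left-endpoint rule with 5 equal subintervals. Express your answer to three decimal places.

0.817

Δu = (6.5 − 2)/5 = 0.9.
Left endpoints: 2, 2.9, 3.8, 4.7, 5.6.
f(2) ≈ 0.368, f(2.9) ≈ 0.235, f(3.8) ≈ 0.150, f(4.7) ≈ 0.095, f(5.6) ≈ 0.061.
Sum = Δu · [f(2) + f(2.9) + f(3.8) + f(4.7) + f(5.6)].
Sum ≈ 0.817.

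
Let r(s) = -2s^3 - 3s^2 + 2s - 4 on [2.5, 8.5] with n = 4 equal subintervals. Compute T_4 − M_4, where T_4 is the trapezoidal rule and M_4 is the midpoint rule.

T_4 = -3228.
M_4 = -3106.5.
T_4 − M_4 = -121.5.

-121.5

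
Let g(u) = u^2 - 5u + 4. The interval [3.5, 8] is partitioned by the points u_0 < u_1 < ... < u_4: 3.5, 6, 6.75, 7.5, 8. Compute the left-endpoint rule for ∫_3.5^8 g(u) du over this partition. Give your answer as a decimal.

Subinterval widths: 2.5, 0.75, 0.75, 0.5.
Left endpoints: 3.5, 6, 6.75, 7.5.
g(3.5) = -1.25, g(6) = 10, g(6.75) = 15.8125, g(7.5) = 22.75.
Sum = Σ Δu_i · g(u_i).
Sum = 27.609375.

27.609375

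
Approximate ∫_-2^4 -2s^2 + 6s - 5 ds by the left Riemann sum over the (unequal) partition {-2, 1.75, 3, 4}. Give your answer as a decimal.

Subinterval widths: 3.75, 1.25, 1.
Left endpoints: -2, 1.75, 3.
f(-2) = -25, f(1.75) = -0.625, f(3) = -5.
Sum = Σ Δs_i · f(s_i).
Sum = -99.53125.

-99.53125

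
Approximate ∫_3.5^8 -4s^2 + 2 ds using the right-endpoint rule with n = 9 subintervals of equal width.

-669

Δs = (8 − 3.5)/9 = 0.5.
Right endpoints: 4, 4.5, 5, 5.5, 6, 6.5, 7, 7.5, 8.
f(4) = -62, f(4.5) = -79, f(5) = -98, f(5.5) = -119, f(6) = -142, f(6.5) = -167, f(7) = -194, f(7.5) = -223, f(8) = -254.
Sum = Δs · [f(4) + f(4.5) + f(5) + ...].
Sum = -669.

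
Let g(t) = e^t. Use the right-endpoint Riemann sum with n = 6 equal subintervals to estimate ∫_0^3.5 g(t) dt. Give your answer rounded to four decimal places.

42.3880

Δt = (3.5 − 0)/6 = 7/12.
Right endpoints: 7/12, 7/6, 1.75, 7/3, 35/12, 3.5.
g(7/12) ≈ 1.7920, g(7/6) ≈ 3.2113, g(1.75) ≈ 5.7546, g(7/3) ≈ 10.3123, g(35/12) ≈ 18.4796, g(3.5) ≈ 33.1155.
Sum = Δt · [g(7/12) + g(7/6) + g(1.75) + ...].
Sum ≈ 42.3880.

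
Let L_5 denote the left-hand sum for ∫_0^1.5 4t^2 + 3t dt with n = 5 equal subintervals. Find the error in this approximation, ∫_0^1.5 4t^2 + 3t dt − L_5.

Exact integral: ∫_0^1.5 f(t) dt = 7.875.
L_5 = 5.94.
Error = 7.875 − 5.94 = 1.935.

1.935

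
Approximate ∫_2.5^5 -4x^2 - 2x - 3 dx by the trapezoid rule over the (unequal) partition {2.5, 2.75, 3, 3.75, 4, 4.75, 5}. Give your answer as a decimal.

-172.6875

Subinterval widths: 0.25, 0.25, 0.75, 0.25, 0.75, 0.25.
f(2.5) = -33, f(2.75) = -38.75, f(3) = -45, f(3.75) = -66.75, f(4) = -75, f(4.75) = -102.75, f(5) = -113.
On each subinterval the trapezoid contributes (Δx_i/2)·[f(x_{i-1}) + f(x_i)].
Sum = -172.6875.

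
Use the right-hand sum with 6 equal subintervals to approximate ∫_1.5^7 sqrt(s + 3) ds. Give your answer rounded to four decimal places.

15.1896

Δs = (7 − 1.5)/6 = 11/12.
Right endpoints: 29/12, 10/3, 4.25, 31/6, 73/12, 7.
f(29/12) ≈ 2.3274, f(10/3) ≈ 2.5166, f(4.25) ≈ 2.6926, f(31/6) ≈ 2.8577, f(73/12) ≈ 3.0139, f(7) ≈ 3.1623.
Sum = Δs · [f(29/12) + f(10/3) + f(4.25) + ...].
Sum ≈ 15.1896.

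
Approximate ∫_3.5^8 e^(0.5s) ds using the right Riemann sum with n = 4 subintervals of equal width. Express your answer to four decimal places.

Δs = (8 − 3.5)/4 = 1.125.
Right endpoints: 4.625, 5.75, 6.875, 8.
f(4.625) ≈ 10.0996, f(5.75) ≈ 17.7254, f(6.875) ≈ 31.1091, f(8) ≈ 54.5982.
Sum = Δs · [f(4.625) + f(5.75) + f(6.875) + f(8)].
Sum ≈ 127.7238.

127.7238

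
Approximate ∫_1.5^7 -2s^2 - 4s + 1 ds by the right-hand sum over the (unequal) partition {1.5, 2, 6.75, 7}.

Subinterval widths: 0.5, 4.75, 0.25.
Right endpoints: 2, 6.75, 7.
f(2) = -15, f(6.75) = -117.125, f(7) = -125.
Sum = Σ Δs_i · f(s_i).
Sum = -595.09375.

-595.09375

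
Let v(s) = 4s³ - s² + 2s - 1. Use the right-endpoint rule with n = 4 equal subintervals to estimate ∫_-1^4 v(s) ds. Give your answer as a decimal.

424.84375

Δs = (4 − (-1))/4 = 1.25.
Right endpoints: 0.25, 1.5, 2.75, 4.
v(0.25) = -0.5, v(1.5) = 13.25, v(2.75) = 80.125, v(4) = 247.
Sum = Δs · [v(0.25) + v(1.5) + v(2.75) + v(4)].
Sum = 424.84375.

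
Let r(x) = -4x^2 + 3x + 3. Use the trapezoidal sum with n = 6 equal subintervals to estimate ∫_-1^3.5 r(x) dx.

Δx = (3.5 − (-1))/6 = 0.75.
r(-1) = -4, r(-0.25) = 2, r(0.5) = 3.5, r(1.25) = 0.5, r(2) = -7, r(2.75) = -19, r(3.5) = -35.5.
T_6 = (Δx/2)·[r(x_0) + 2r(x_1) + ... + 2r(x_{5}) + r(x_6)].
Sum = -29.8125.

-29.8125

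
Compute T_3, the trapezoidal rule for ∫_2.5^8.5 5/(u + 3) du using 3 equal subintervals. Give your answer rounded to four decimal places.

Δu = (8.5 − 2.5)/3 = 2.
f(2.5) = 10/11, f(4.5) = 2/3, f(6.5) = 10/19, f(8.5) = 10/23.
T_3 = (Δu/2)·[f(u_0) + 2f(u_1) + 2f(u_2) + f(u_3)].
Sum ≈ 3.7298.

3.7298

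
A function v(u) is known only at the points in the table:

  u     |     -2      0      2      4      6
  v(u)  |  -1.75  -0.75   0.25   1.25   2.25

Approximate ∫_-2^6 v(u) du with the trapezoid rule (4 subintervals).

2

Δu = 2.
T_4 = (2/2)·[(-1.75) + 2·(-0.75) + 2·0.25 + 2·1.25 + 2.25] = 2.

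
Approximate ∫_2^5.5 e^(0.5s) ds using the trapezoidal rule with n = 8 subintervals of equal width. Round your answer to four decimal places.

25.9517

Δs = (5.5 − 2)/8 = 0.4375.
f(2) ≈ 2.7183, f(2.4375) ≈ 3.3830, f(2.875) ≈ 4.2102, f(3.3125) ≈ 5.2396, f(3.75) ≈ 6.5208, f(4.1875) ≈ 8.1153, f(4.625) ≈ 10.0996, f(5.0625) ≈ 12.5692, f(5.5) ≈ 15.6426.
T_8 = (Δs/2)·[f(s_0) + 2f(s_1) + ... + 2f(s_{7}) + f(s_8)].
Sum ≈ 25.9517.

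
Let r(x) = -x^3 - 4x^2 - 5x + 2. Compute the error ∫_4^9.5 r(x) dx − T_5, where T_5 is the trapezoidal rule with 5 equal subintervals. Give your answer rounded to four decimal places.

26.8973

Exact integral: ∫_4^9.5 r(x) dx ≈ -3204.723958.
T_5 = -3231.62125.
Error ≈ -3204.723958 − (-3231.62125) ≈ 26.8973.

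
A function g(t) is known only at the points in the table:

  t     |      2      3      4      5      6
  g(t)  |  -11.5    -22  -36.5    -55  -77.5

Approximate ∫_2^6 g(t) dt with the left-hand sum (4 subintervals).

Δt = 1.
Sum = 1·[(-11.5) + (-22) + (-36.5) + (-55)] = -125.

-125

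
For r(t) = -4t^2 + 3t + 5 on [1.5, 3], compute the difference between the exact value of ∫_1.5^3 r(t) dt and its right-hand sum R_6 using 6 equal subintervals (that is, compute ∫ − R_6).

Exact integral: ∫_1.5^3 r(t) dt = -13.875.
R_6 = -16.75.
Error = -13.875 − (-16.75) = 2.875.

2.875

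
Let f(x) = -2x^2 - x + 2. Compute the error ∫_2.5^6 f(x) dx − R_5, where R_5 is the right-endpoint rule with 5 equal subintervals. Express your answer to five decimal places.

22.62167

Exact integral: ∫_2.5^6 f(x) dx ≈ -141.4583333.
R_5 = -164.08.
Error ≈ -141.4583333 − (-164.08) ≈ 22.62167.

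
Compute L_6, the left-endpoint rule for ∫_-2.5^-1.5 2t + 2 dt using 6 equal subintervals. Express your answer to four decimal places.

Δt = (-1.5 − (-2.5))/6 = 1/6.
Left endpoints: -2.5, -7/3, -13/6, -2, -11/6, -5/3.
f(-2.5) = -3, f(-7/3) = -8/3, f(-13/6) = -7/3, f(-2) = -2, f(-11/6) = -5/3, f(-5/3) = -4/3.
Sum = Δt · [f(-2.5) + f(-7/3) + f(-13/6) + ...].
Sum ≈ -2.1667.

-2.1667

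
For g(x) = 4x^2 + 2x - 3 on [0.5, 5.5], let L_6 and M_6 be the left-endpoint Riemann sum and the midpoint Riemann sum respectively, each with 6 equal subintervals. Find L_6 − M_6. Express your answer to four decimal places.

-50.6944

L_6 ≈ 184.814815.
M_6 ≈ 235.509259.
L_6 − M_6 ≈ -50.6944.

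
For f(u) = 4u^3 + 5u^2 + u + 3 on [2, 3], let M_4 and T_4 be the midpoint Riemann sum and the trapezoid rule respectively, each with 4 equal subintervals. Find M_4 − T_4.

-0.546875

M_4 = 101.984375.
T_4 = 102.53125.
M_4 − T_4 = -0.546875.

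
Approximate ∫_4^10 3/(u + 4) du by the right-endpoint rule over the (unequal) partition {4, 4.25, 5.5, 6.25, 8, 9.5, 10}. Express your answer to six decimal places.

1.583134

Subinterval widths: 0.25, 1.25, 0.75, 1.75, 1.5, 0.5.
Right endpoints: 4.25, 5.5, 6.25, 8, 9.5, 10.
f(4.25) = 4/11, f(5.5) = 6/19, f(6.25) = 12/41, f(8) = 0.25, f(9.5) = 2/9, f(10) = 3/14.
Sum = Σ Δu_i · f(u_i).
Sum ≈ 1.583134.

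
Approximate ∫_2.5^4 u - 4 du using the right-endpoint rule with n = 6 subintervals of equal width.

-0.9375

Δu = (4 − 2.5)/6 = 0.25.
Right endpoints: 2.75, 3, 3.25, 3.5, 3.75, 4.
f(2.75) = -1.25, f(3) = -1, f(3.25) = -0.75, f(3.5) = -0.5, f(3.75) = -0.25, f(4) = 0.
Sum = Δu · [f(2.75) + f(3) + f(3.25) + ...].
Sum = -0.9375.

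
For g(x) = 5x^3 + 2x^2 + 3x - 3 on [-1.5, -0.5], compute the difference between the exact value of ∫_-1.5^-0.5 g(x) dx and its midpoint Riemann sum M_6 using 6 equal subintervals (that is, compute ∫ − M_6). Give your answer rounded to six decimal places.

-0.030093

Exact integral: ∫_-1.5^-0.5 g(x) dx ≈ -10.08333333.
M_6 ≈ -10.05324074.
Error ≈ -10.08333333 − (-10.05324074) ≈ -0.030093.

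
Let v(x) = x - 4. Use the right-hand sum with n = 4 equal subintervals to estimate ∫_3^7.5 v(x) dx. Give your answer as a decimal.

8.15625

Δx = (7.5 − 3)/4 = 1.125.
Right endpoints: 4.125, 5.25, 6.375, 7.5.
v(4.125) = 0.125, v(5.25) = 1.25, v(6.375) = 2.375, v(7.5) = 3.5.
Sum = Δx · [v(4.125) + v(5.25) + v(6.375) + v(7.5)].
Sum = 8.15625.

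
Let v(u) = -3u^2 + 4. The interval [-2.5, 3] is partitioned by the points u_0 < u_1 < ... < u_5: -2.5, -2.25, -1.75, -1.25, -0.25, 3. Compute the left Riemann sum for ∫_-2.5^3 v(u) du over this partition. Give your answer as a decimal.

-0.171875

Subinterval widths: 0.25, 0.5, 0.5, 1, 3.25.
Left endpoints: -2.5, -2.25, -1.75, -1.25, -0.25.
v(-2.5) = -14.75, v(-2.25) = -11.1875, v(-1.75) = -5.1875, v(-1.25) = -0.6875, v(-0.25) = 3.8125.
Sum = Σ Δu_i · v(u_i).
Sum = -0.171875.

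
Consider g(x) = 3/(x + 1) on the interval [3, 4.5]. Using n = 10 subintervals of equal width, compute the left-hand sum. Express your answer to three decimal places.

0.971

Δx = (4.5 − 3)/10 = 0.15.
Left endpoints: 3, 3.15, 3.3, 3.45, 3.6, 3.75, 3.9, 4.05, 4.2, 4.35.
g(3) = 0.75, g(3.15) = 60/83, g(3.3) = 30/43, g(3.45) = 60/89, g(3.6) = 15/23, g(3.75) = 12/19, g(3.9) = 30/49, g(4.05) = 60/101, g(4.2) = 15/26, g(4.35) = 60/107.
Sum = Δx · [g(3) + g(3.15) + g(3.3) + ...].
Sum ≈ 0.971.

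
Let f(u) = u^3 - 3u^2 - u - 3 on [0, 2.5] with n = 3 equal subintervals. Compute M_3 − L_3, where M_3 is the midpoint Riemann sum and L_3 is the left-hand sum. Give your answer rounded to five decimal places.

-2.66927

M_3 ≈ -16.5928819.
L_3 ≈ -13.9236111.
M_3 − L_3 ≈ -2.66927.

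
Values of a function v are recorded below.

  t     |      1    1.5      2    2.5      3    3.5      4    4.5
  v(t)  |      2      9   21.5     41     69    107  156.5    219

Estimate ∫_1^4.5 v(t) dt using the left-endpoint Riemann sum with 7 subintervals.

Δt = 0.5.
Sum = 0.5·[2 + 9 + 21.5 + 41 + 69 + 107 + 156.5] = 203.

203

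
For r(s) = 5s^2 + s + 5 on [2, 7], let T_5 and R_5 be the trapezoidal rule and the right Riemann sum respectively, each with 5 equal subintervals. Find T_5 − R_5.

T_5 = 610.
R_5 = 725.
T_5 − R_5 = -115.

-115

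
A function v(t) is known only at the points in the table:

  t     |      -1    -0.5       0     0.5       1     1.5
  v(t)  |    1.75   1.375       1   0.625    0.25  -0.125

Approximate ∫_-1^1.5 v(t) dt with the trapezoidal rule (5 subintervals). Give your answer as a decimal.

2.03125

Δt = 0.5.
T_5 = (0.5/2)·[1.75 + 2·1.375 + 2·1 + 2·0.625 + 2·0.25 + (-0.125)] = 2.03125.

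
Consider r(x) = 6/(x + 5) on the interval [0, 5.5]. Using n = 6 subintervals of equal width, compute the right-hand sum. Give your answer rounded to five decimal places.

Δx = (5.5 − 0)/6 = 11/12.
Right endpoints: 11/12, 11/6, 2.75, 11/3, 55/12, 5.5.
r(11/12) = 72/71, r(11/6) = 36/41, r(2.75) = 24/31, r(11/3) = 9/13, r(55/12) = 72/115, r(5.5) = 4/7.
Sum = Δx · [r(11/12) + r(11/6) + r(2.75) + ...].
Sum ≈ 4.17647.

4.17647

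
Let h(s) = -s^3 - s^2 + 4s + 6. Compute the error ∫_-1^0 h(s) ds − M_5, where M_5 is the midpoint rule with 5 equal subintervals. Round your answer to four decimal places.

Exact integral: ∫_-1^0 h(s) ds ≈ 3.916667.
M_5 = 3.915.
Error ≈ 3.916667 − 3.915 ≈ 0.0017.

0.0017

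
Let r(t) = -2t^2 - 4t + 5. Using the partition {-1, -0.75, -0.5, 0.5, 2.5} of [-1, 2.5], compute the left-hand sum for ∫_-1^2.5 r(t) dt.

Subinterval widths: 0.25, 0.25, 1, 2.
Left endpoints: -1, -0.75, -0.5, 0.5.
r(-1) = 7, r(-0.75) = 6.875, r(-0.5) = 6.5, r(0.5) = 2.5.
Sum = Σ Δt_i · r(t_i).
Sum = 14.96875.

14.96875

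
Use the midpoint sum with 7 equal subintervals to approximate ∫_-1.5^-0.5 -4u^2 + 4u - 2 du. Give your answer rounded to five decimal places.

-10.32653

Δu = (-0.5 − (-1.5))/7 = 1/7.
Midpoints: -10/7, -9/7, -8/7, -1, -6/7, -5/7, -4/7.
f(-10/7) = -778/49, f(-9/7) = -674/49, f(-8/7) = -578/49, f(-1) = -10, f(-6/7) = -410/49, f(-5/7) = -338/49, f(-4/7) = -274/49.
Sum = Δu · [f(-10/7) + f(-9/7) + f(-8/7) + ...].
Sum ≈ -10.32653.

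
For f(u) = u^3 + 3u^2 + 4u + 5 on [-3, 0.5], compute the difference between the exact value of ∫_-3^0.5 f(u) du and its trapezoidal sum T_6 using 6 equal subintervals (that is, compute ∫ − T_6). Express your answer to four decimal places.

Exact integral: ∫_-3^0.5 f(u) du = 6.890625.
T_6 ≈ 6.741753.
Error ≈ 6.890625 − 6.741753 ≈ 0.1489.

0.1489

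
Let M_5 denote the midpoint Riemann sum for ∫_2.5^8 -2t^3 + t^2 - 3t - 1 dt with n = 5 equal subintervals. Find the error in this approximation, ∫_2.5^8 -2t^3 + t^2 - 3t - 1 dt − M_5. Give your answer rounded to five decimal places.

-16.91479

Exact integral: ∫_2.5^8 f(t) dt ≈ -1955.1354167.
M_5 = -1938.220625.
Error ≈ -1955.1354167 − (-1938.220625) ≈ -16.91479.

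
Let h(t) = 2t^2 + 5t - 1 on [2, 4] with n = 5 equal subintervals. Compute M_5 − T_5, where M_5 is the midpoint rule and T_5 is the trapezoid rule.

-0.16

M_5 = 65.28.
T_5 = 65.44.
M_5 − T_5 = -0.16.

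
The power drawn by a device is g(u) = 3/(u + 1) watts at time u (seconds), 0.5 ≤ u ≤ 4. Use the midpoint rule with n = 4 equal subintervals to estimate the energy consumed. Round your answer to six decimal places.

Δu = (4 − 0.5)/4 = 0.875.
Midpoints: 0.9375, 1.8125, 2.6875, 3.5625.
g(0.9375) = 48/31, g(1.8125) = 16/15, g(2.6875) = 48/59, g(3.5625) = 48/73.
Sum = Δu · [g(0.9375) + g(1.8125) + g(2.6875) + g(3.5625)].
Sum ≈ 3.575379.

3.575379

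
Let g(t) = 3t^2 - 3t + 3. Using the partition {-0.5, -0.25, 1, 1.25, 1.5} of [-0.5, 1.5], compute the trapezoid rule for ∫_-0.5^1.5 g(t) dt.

Subinterval widths: 0.25, 1.25, 0.25, 0.25.
g(-0.5) = 5.25, g(-0.25) = 3.9375, g(1) = 3, g(1.25) = 3.9375, g(1.5) = 5.25.
On each subinterval the trapezoid contributes (Δt_i/2)·[g(t_{i-1}) + g(t_i)].
Sum = 7.5.

7.5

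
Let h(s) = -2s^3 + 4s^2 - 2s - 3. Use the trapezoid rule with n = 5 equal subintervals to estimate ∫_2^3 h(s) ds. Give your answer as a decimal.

-15.24

Δs = (3 − 2)/5 = 0.2.
h(2) = -7, h(2.2) = -9.336, h(2.4) = -12.408, h(2.6) = -16.312, h(2.8) = -21.144, h(3) = -27.
T_5 = (Δs/2)·[h(s_0) + 2h(s_1) + ... + 2h(s_{4}) + h(s_5)].
Sum = -15.24.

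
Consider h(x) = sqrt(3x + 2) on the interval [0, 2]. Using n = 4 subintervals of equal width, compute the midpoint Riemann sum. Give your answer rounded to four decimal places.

4.4052

Δx = (2 − 0)/4 = 0.5.
Midpoints: 0.25, 0.75, 1.25, 1.75.
h(0.25) ≈ 1.6583, h(0.75) ≈ 2.0616, h(1.25) ≈ 2.3979, h(1.75) ≈ 2.6926.
Sum = Δx · [h(0.25) + h(0.75) + h(1.25) + h(1.75)].
Sum ≈ 4.4052.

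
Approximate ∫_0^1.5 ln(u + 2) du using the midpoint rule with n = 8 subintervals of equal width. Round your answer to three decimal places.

1.499

Δu = (1.5 − 0)/8 = 0.1875.
Midpoints: 0.09375, 0.28125, 0.46875, 0.65625, 0.84375, 1.03125, 1.21875, 1.40625.
f(0.09375) ≈ 0.739, f(0.28125) ≈ 0.825, f(0.46875) ≈ 0.904, f(0.65625) ≈ 0.977, f(0.84375) ≈ 1.045, f(1.03125) ≈ 1.109, f(1.21875) ≈ 1.169, f(1.40625) ≈ 1.226.
Sum = Δu · [f(0.09375) + f(0.28125) + f(0.46875) + ...].
Sum ≈ 1.499.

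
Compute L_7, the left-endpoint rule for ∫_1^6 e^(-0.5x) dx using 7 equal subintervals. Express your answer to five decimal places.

1.32413

Δx = (6 − 1)/7 = 5/7.
Left endpoints: 1, 12/7, 17/7, 22/7, 27/7, 32/7, 37/7.
f(1) ≈ 0.60653, f(12/7) ≈ 0.42437, f(17/7) ≈ 0.29692, f(22/7) ≈ 0.20775, f(27/7) ≈ 0.14536, f(32/7) ≈ 0.10170, f(37/7) ≈ 0.07116.
Sum = Δx · [f(1) + f(12/7) + f(17/7) + ...].
Sum ≈ 1.32413.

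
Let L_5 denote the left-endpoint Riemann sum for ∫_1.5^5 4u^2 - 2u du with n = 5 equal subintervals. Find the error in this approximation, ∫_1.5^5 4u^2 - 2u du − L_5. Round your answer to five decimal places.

Exact integral: ∫_1.5^5 f(u) du ≈ 139.4166667.
L_5 = 111.16.
Error ≈ 139.4166667 − 111.16 ≈ 28.25667.

28.25667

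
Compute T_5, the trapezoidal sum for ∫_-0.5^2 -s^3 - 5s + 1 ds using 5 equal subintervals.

Δs = (2 − (-0.5))/5 = 0.5.
f(-0.5) = 3.625, f(0) = 1, f(0.5) = -1.625, f(1) = -5, f(1.5) = -9.875, f(2) = -17.
T_5 = (Δs/2)·[f(s_0) + 2f(s_1) + ... + 2f(s_{4}) + f(s_5)].
Sum = -11.09375.

-11.09375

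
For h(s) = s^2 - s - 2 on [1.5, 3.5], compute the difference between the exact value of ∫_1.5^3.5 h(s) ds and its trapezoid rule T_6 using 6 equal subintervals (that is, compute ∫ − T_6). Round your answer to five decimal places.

Exact integral: ∫_1.5^3.5 h(s) ds ≈ 4.1666667.
T_6 ≈ 4.2037037.
Error ≈ 4.1666667 − 4.2037037 ≈ -0.03704.

-0.03704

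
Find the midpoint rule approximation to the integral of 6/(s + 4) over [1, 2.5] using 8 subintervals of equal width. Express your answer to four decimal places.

1.5740

Δs = (2.5 − 1)/8 = 0.1875.
Midpoints: 1.09375, 1.28125, 1.46875, 1.65625, 1.84375, 2.03125, 2.21875, 2.40625.
f(1.09375) = 192/163, f(1.28125) = 192/169, f(1.46875) = 192/175, f(1.65625) = 192/181, f(1.84375) = 192/187, f(2.03125) = 192/193, f(2.21875) = 192/199, f(2.40625) = 192/205.
Sum = Δs · [f(1.09375) + f(1.28125) + f(1.46875) + ...].
Sum ≈ 1.5740.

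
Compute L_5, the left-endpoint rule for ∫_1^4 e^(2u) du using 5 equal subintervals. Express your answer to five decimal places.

Δu = (4 − 1)/5 = 0.6.
Left endpoints: 1, 1.6, 2.2, 2.8, 3.4.
f(1) ≈ 7.38906, f(1.6) ≈ 24.53253, f(2.2) ≈ 81.45087, f(2.8) ≈ 270.42641, f(3.4) ≈ 897.84729.
Sum = Δu · [f(1) + f(1.6) + f(2.2) + f(2.8) + f(3.4)].
Sum ≈ 768.98769.

768.98769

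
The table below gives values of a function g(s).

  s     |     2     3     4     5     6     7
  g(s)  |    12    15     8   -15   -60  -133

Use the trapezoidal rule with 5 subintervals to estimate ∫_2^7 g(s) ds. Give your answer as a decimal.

Δs = 1.
T_5 = (1/2)·[12 + 2·15 + 2·8 + 2·(-15) + 2·(-60) + (-133)] = -112.5.

-112.5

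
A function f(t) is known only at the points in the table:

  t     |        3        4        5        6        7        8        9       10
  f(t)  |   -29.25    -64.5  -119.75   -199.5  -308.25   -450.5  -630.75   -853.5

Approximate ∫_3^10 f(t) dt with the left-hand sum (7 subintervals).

-1802.5

Δt = 1.
Sum = 1·[(-29.25) + (-64.5) + (-119.75) + (-199.5) + (-308.25) + (-450.5) + (-630.75)] = -1802.5.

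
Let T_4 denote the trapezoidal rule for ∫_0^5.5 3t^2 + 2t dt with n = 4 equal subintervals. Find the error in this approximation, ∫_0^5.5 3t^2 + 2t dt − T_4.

Exact integral: ∫_0^5.5 f(t) dt = 196.625.
T_4 = 201.82421875.
Error = 196.625 − 201.82421875 = -5.19921875.

-5.19921875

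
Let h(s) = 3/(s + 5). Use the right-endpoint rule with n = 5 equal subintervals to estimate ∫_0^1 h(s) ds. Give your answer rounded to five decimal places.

Δs = (1 − 0)/5 = 0.2.
Right endpoints: 0.2, 0.4, 0.6, 0.8, 1.
h(0.2) = 15/26, h(0.4) = 5/9, h(0.6) = 15/28, h(0.8) = 15/29, h(1) = 0.5.
Sum = Δs · [h(0.2) + h(0.4) + h(0.6) + h(0.8) + h(1)].
Sum ≈ 0.53709.

0.53709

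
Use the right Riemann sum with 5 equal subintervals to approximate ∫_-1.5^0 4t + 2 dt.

Δt = (0 − (-1.5))/5 = 0.3.
Right endpoints: -1.2, -0.9, -0.6, -0.3, 0.
f(-1.2) = -2.8, f(-0.9) = -1.6, f(-0.6) = -0.4, f(-0.3) = 0.8, f(0) = 2.
Sum = Δt · [f(-1.2) + f(-0.9) + f(-0.6) + f(-0.3) + f(0)].
Sum = -0.6.

-0.6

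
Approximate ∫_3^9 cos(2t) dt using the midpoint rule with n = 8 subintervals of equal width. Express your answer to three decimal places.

-0.259

Δt = (9 − 3)/8 = 0.75.
Midpoints: 3.375, 4.125, 4.875, 5.625, 6.375, 7.125, 7.875, 8.625.
f(3.375) ≈ 0.893, f(4.125) ≈ -0.386, f(4.875) ≈ -0.948, f(5.625) ≈ 0.252, f(6.375) ≈ 0.983, f(7.125) ≈ -0.113, f(7.875) ≈ -0.999, f(8.625) ≈ -0.029.
Sum = Δt · [f(3.375) + f(4.125) + f(4.875) + ...].
Sum ≈ -0.259.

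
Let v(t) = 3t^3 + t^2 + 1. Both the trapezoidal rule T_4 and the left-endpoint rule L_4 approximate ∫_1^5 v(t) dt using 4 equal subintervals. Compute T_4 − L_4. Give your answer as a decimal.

T_4 = 532.
L_4 = 334.
T_4 − L_4 = 198.

198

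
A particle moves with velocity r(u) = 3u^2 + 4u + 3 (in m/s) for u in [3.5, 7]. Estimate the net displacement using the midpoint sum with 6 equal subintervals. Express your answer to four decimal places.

383.8273

Δu = (7 − 3.5)/6 = 7/12.
Midpoints: 91/24, 4.375, 119/24, 133/24, 6.125, 161/24.
r(91/24) = 61.296875, r(4.375) = 77.921875, r(119/24) = 18545/192, r(133/24) = 117.296875, r(6.125) = 140.046875, r(161/24) = 31649/192.
Sum = Δu · [r(91/24) + r(4.375) + r(119/24) + ...].
Sum ≈ 383.8273.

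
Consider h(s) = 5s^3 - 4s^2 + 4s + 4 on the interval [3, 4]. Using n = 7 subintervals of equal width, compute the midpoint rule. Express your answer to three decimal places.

Δs = (4 − 3)/7 = 1/7.
Midpoints: 43/14, 45/14, 47/14, 3.5, 51/14, 53/14, 55/14.
h(43/14) = 338679/2744, h(45/14) = 388481/2744, h(47/14) = 443235/2744, h(3.5) = 183.375, h(51/14) = 568559/2744, h(53/14) = 639609/2744, h(55/14) = 716571/2744.
Sum = Δs · [h(43/14) + h(45/14) + h(47/14) + ...].
Sum ≈ 187.334.

187.334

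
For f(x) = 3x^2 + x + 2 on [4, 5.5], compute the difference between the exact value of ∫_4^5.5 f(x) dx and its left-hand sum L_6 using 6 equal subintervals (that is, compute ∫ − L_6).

5.484375

Exact integral: ∫_4^5.5 f(x) dx = 112.5.
L_6 = 107.015625.
Error = 112.5 − 107.015625 = 5.484375.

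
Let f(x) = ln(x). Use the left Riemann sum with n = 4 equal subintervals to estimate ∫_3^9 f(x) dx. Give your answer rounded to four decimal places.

9.6140

Δx = (9 − 3)/4 = 1.5.
Left endpoints: 3, 4.5, 6, 7.5.
f(3) ≈ 1.0986, f(4.5) ≈ 1.5041, f(6) ≈ 1.7918, f(7.5) ≈ 2.0149.
Sum = Δx · [f(3) + f(4.5) + f(6) + f(7.5)].
Sum ≈ 9.6140.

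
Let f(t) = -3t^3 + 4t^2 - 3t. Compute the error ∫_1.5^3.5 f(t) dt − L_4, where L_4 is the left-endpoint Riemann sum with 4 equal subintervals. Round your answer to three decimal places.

-19.583

Exact integral: ∫_1.5^3.5 f(t) dt ≈ -71.08333.
L_4 = -51.5.
Error ≈ -71.08333 − (-51.5) ≈ -19.583.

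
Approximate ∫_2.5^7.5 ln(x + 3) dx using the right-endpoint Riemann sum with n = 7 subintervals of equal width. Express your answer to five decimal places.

Δx = (7.5 − 2.5)/7 = 5/7.
Right endpoints: 45/14, 55/14, 65/14, 75/14, 85/14, 95/14, 7.5.
f(45/14) ≈ 1.82685, f(55/14) ≈ 1.93565, f(65/14) ≈ 2.03377, f(75/14) ≈ 2.12312, f(85/14) ≈ 2.20513, f(95/14) ≈ 2.28092, f(7.5) ≈ 2.35138.
Sum = Δx · [f(45/14) + f(55/14) + f(65/14) + ...].
Sum ≈ 10.54059.

10.54059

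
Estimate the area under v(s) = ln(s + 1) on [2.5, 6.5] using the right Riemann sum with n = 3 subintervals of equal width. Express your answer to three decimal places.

Δs = (6.5 − 2.5)/3 = 4/3.
Right endpoints: 23/6, 31/6, 6.5.
v(23/6) ≈ 1.576, v(31/6) ≈ 1.819, v(6.5) ≈ 2.015.
Sum = Δs · [v(23/6) + v(31/6) + v(6.5)].
Sum ≈ 7.213.

7.213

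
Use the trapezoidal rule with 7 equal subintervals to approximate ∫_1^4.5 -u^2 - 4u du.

Δu = (4.5 − 1)/7 = 0.5.
f(1) = -5, f(1.5) = -8.25, f(2) = -12, f(2.5) = -16.25, f(3) = -21, f(3.5) = -26.25, f(4) = -32, f(4.5) = -38.25.
T_7 = (Δu/2)·[f(u_0) + 2f(u_1) + ... + 2f(u_{6}) + f(u_7)].
Sum = -68.6875.

-68.6875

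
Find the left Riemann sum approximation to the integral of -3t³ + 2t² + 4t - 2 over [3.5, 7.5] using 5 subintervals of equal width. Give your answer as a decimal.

Δt = (7.5 − 3.5)/5 = 0.8.
Left endpoints: 3.5, 4.3, 5.1, 5.9, 6.7.
f(3.5) = -92.125, f(4.3) = -186.341, f(5.1) = -327.533, f(5.9) = -524.917, f(6.7) = -787.709.
Sum = Δt · [f(3.5) + f(4.3) + f(5.1) + f(5.9) + f(6.7)].
Sum = -1534.9.

-1534.9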